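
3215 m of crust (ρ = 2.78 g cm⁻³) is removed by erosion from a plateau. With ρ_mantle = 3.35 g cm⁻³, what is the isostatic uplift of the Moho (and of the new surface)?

2670 m

Unloading: uplift u = e ρ_c/ρ_m = 3215 m × 2.78/3.35 = 2670 m.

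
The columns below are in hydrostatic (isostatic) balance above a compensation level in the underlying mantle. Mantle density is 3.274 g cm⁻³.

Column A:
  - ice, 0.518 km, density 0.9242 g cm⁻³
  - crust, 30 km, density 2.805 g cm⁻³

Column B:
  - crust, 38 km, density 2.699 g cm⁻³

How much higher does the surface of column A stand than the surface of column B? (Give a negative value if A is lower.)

For any compensation level in the mantle, the mantle terms cancel and isostasy reduces to e = (Σt_A − Σt_B) − (Σ(ρt)_A − Σ(ρt)_B) / ρ_m.
Σt_A = 30.518 km; Σt_B = 38 km; Σ(ρt)_A = 84.6287356; Σ(ρt)_B = 102.562 (in km·g cm⁻³).
e = (30.518 − 38) − (84.6287356 − 102.562) / 3.274 = −2 km.

−2 km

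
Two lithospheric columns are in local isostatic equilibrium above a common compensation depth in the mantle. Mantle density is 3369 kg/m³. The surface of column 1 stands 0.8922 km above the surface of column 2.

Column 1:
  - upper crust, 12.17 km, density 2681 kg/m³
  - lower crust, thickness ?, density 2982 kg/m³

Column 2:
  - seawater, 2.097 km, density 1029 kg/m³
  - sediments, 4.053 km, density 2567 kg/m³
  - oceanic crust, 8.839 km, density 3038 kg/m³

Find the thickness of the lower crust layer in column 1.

14.8 km

Take the compensation level at the base of the deeper column (depth z_c below the surface of column 1) and equate Σ ρ_i t_i down to z_c; mantle fills any gap and the z_c terms cancel.
Column 1: 12.17×2681 + x×2982 + (z_c − 12.17 − x)×3369
Column 2: 0.8922×0 + 2.097×1029 + 4.053×2567 + 8.839×3038 + (z_c − 0.8922 − 14.989)×3369
The z_c×3369 term appears on both sides and cancels. Collect the known terms of each column as K = Σ(ρt)_known − 3369 × (depth of known layers): K_1 = 32627.77 − 3369×12.17 = −8372.96; K_2 = 39414.746 − 3369×(0.8922 + 14.989) = −14089.0168.
Balance: K_1 − x×(3369 − 2982) = K_2, so x = (K_1 − K_2)/(3369 − 2982) = 5716.06/387 = 14.8 km.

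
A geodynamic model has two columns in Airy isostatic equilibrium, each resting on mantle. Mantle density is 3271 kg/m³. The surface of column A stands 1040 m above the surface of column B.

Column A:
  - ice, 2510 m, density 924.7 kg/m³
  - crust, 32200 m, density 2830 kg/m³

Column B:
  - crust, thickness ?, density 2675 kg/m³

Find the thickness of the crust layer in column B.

Take the compensation level at the base of the deeper column (depth z_c below the surface of column A) and equate Σ ρ_i t_i down to z_c; mantle fills any gap and the z_c terms cancel.
Column A: 2510×924.7 + 32200×2830 + (z_c − 34710)×3271
Column B: 1040×0 + x×2675 + (z_c − 1040 − 0 − x)×3271
The z_c×3271 term appears on both sides and cancels. Collect the known terms of each column as K = Σ(ρt)_known − 3271 × (depth of known layers): K_A = 93446997 − 3271×34710 = −20089413; K_B = 0 − 3271×(1040 + 0) = −3401840.
Balance: K_A = K_B − x×(3271 − 2675), so x = (K_B − K_A)/(3271 − 2675) = 16687600/596 = 28000 m.

28000 m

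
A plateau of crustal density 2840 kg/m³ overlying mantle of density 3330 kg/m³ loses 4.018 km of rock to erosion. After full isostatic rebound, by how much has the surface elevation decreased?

Rebound u = e ρ_c/ρ_m = 4.018 km × 2840/3330 = 3.427 km.
Net surface drop = e − u = 4.018 km − 3.427 km = e (ρ_m − ρ_c)/ρ_m = 0.591 km.

0.591 km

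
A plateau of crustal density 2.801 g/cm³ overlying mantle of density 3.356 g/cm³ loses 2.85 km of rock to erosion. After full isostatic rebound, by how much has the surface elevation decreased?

Rebound u = e ρ_c/ρ_m = 2.85 km × 2.801/3.356 = 2.379 km.
Net surface drop = e − u = 2.85 km − 2.379 km = e (ρ_m − ρ_c)/ρ_m = 0.471 km.

0.471 km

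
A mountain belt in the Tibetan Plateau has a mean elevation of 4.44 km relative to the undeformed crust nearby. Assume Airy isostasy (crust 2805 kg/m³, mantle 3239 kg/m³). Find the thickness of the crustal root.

28.7 km

Balancing pressure at the compensation depth: the weight of the topography is balanced by the buoyancy of the root, ρ_c h = (ρ_m − ρ_c) r.
r = h · ρ_c / (ρ_m − ρ_c) = 4.44 km × 2805 / (3239 − 2805) = 28.7 km.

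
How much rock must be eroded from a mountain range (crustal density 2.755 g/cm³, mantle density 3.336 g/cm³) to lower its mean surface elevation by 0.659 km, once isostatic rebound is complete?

Net drop Δ = e − u = e − e ρ_c/ρ_m = e (ρ_m − ρ_c)/ρ_m.
e = Δ ρ_m/(ρ_m − ρ_c) = 0.659 km × 3.336/0.581 = 3.78 km.

3.78 km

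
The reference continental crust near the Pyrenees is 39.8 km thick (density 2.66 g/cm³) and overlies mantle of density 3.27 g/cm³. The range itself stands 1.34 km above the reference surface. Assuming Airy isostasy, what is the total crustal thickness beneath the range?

Root depth r = h ρ_c / (ρ_m − ρ_c) = 1.34 km × 2.66 / 0.61 = 5.843 km.
Total thickness = T + h + r = 39.8 km + 1.34 km + 5.843 km = 47 km.

47 km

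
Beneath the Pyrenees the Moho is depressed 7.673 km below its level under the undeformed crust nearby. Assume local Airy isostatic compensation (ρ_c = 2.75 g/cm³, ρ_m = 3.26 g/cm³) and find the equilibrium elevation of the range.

For local isostatic compensation: ρ_c h = (ρ_m − ρ_c) r.
h = r (ρ_m − ρ_c) / ρ_c = 7.673 km × (3.26 − 2.75) / 2.75 = 1.42 km.

1.42 km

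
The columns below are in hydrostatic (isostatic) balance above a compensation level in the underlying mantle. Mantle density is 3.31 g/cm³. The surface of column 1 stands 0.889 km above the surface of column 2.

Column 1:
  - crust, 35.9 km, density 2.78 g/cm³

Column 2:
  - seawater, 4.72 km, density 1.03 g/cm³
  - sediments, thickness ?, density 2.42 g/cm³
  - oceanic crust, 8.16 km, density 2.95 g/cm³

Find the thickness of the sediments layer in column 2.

Take the compensation level at the base of the deeper column (depth z_c below the surface of column 1) and equate Σ ρ_i t_i down to z_c; mantle fills any gap and the z_c terms cancel.
Column 1: 35.9×2.78 + (z_c − 35.9)×3.31
Column 2: 0.889×0 + 4.72×1.03 + x×2.42 + 8.16×2.95 + (z_c − 0.889 − 12.88 − x)×3.31
The z_c×3.31 term appears on both sides and cancels. Collect the known terms of each column as K = Σ(ρt)_known − 3.31 × (depth of known layers): K_1 = 99.802 − 3.31×35.9 = −19.027; K_2 = 28.9336 − 3.31×(0.889 + 12.88) = −16.64179.
Balance: K_1 = K_2 − x×(3.31 − 2.42), so x = (K_2 − K_1)/(3.31 − 2.42) = 2.38521/0.89 = 2.68 km.

2.68 km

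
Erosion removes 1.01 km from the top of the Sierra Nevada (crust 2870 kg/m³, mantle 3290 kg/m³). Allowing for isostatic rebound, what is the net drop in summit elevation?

Rebound u = e ρ_c/ρ_m = 1.01 km × 2870/3290 = 0.8811 km.
Net surface drop = e − u = 1.01 km − 0.8811 km = e (ρ_m − ρ_c)/ρ_m = 0.129 km.

0.129 km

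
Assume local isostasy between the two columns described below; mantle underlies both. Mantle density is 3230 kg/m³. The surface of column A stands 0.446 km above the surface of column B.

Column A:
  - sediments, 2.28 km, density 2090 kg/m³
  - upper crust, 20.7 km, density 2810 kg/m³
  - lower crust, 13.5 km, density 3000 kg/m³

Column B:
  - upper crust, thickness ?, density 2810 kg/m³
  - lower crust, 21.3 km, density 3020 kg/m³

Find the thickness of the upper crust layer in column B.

20.2 km

Take the compensation level at the base of the deeper column (depth z_c below the surface of column A) and equate Σ ρ_i t_i down to z_c; mantle fills any gap and the z_c terms cancel.
Column A: 2.28×2090 + 20.7×2810 + 13.5×3000 + (z_c − 36.48)×3230
Column B: 0.446×0 + x×2810 + 21.3×3020 + (z_c − 0.446 − 21.3 − x)×3230
The z_c×3230 term appears on both sides and cancels. Collect the known terms of each column as K = Σ(ρt)_known − 3230 × (depth of known layers): K_A = 103432.2 − 3230×36.48 = −14398.2; K_B = 64326 − 3230×(0.446 + 21.3) = −5913.58.
Balance: K_A = K_B − x×(3230 − 2810), so x = (K_B − K_A)/(3230 − 2810) = 8484.62/420 = 20.2 km.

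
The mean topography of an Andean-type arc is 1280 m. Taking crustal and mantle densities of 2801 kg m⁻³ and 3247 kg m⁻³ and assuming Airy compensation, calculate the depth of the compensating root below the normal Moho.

Equating mass per unit area of the two columns: the weight of the topography is balanced by the buoyancy of the root, ρ_c h = (ρ_m − ρ_c) r.
r = h · ρ_c / (ρ_m − ρ_c) = 1280 m × 2801 / (3247 − 2801) = 8040 m.

8040 m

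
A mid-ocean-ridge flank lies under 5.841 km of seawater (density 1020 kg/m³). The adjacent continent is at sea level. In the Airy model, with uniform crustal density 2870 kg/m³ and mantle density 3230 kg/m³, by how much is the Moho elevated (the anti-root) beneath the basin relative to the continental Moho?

Balancing pressure at the compensation depth: replacing crust with seawater at the top is compensated by replacing crust with mantle at the base: d (ρ_c − ρ_w) = a (ρ_m − ρ_c).
a = d (ρ_c − ρ_w)/(ρ_m − ρ_c) = 5.841 km × 1850/360 = 30 km.

30 km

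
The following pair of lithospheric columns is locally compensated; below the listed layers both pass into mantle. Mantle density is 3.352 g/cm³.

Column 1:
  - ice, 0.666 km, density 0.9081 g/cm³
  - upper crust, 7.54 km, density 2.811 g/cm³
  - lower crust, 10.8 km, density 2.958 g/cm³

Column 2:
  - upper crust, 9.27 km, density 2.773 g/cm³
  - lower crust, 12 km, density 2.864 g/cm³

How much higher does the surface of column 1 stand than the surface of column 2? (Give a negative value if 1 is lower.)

−0.376 km

For any compensation level in the mantle, the mantle terms cancel and isostasy reduces to e = (Σt_1 − Σt_2) − (Σ(ρt)_1 − Σ(ρt)_2) / ρ_m.
Σt_1 = 19.006 km; Σt_2 = 21.27 km; Σ(ρt)_1 = 53.7461346; Σ(ρt)_2 = 60.07371 (in km·g/cm³).
e = (19.006 − 21.27) − (53.7461346 − 60.07371) / 3.352 = −0.376 km.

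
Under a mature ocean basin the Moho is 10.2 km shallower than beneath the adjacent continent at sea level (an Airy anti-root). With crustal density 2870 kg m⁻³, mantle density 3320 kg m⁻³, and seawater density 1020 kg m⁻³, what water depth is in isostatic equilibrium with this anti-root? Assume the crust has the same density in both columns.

2.48 km

Replacing a thickness d of crust by seawater at the top must be balanced by replacing crust with mantle at the base: d (ρ_c − ρ_w) = a (ρ_m − ρ_c).
d = a (ρ_m − ρ_c)/(ρ_c − ρ_w) = 10.2 km × 450/1850 = 2.48 km.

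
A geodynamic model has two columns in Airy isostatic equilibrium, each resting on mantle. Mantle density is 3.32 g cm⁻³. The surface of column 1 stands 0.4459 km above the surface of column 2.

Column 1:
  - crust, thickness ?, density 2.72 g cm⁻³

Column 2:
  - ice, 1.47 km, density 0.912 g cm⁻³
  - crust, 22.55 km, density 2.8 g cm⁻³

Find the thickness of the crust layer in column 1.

Take the compensation level at the base of the deeper column (depth z_c below the surface of column 1) and equate Σ ρ_i t_i down to z_c; mantle fills any gap and the z_c terms cancel.
Column 1: x×2.72 + (z_c − 0 − x)×3.32
Column 2: 0.4459×0 + 1.47×0.912 + 22.55×2.8 + (z_c − 0.4459 − 24.02)×3.32
The z_c×3.32 term appears on both sides and cancels. Collect the known terms of each column as K = Σ(ρt)_known − 3.32 × (depth of known layers): K_1 = 0 − 3.32×0 = 0; K_2 = 64.48064 − 3.32×(0.4459 + 24.02) = −16.746148.
Balance: K_1 − x×(3.32 − 2.72) = K_2, so x = (K_1 − K_2)/(3.32 − 2.72) = 16.7461/0.6 = 27.9 km.

27.9 km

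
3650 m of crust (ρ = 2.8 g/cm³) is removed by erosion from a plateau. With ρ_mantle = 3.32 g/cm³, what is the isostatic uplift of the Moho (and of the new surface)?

3080 m

Unloading: uplift u = e ρ_c/ρ_m = 3650 m × 2.8/3.32 = 3080 m.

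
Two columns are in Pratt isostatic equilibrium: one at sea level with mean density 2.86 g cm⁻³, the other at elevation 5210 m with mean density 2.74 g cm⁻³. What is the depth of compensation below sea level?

119000 m

ρ_ref D = ρ (D + h) → D (ρ_ref − ρ) = ρ h.
D = ρ h/(ρ_ref − ρ) = 2.74 × 5210 m/(2.86 − 2.74) = 119000 m.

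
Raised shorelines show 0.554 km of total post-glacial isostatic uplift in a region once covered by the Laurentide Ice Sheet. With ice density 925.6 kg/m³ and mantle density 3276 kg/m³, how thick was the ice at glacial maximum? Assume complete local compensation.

1.96 km

u = t ρ_ice/ρ_m → t = u ρ_m/ρ_ice = 0.554 km × 3276/925.6 = 1.96 km.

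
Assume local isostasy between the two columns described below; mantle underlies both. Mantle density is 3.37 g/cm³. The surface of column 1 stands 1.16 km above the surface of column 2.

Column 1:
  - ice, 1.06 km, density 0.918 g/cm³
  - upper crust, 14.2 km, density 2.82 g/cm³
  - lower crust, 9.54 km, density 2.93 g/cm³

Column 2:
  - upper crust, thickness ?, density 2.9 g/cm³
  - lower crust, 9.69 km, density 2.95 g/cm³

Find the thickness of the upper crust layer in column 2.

Take the compensation level at the base of the deeper column (depth z_c below the surface of column 1) and equate Σ ρ_i t_i down to z_c; mantle fills any gap and the z_c terms cancel.
Column 1: 1.06×0.918 + 14.2×2.82 + 9.54×2.93 + (z_c − 24.8)×3.37
Column 2: 1.16×0 + x×2.9 + 9.69×2.95 + (z_c − 1.16 − 9.69 − x)×3.37
The z_c×3.37 term appears on both sides and cancels. Collect the known terms of each column as K = Σ(ρt)_known − 3.37 × (depth of known layers): K_1 = 68.96928 − 3.37×24.8 = −14.60672; K_2 = 28.5855 − 3.37×(1.16 + 9.69) = −7.979.
Balance: K_1 = K_2 − x×(3.37 − 2.9), so x = (K_2 − K_1)/(3.37 − 2.9) = 6.62772/0.47 = 14.1 km.

14.1 km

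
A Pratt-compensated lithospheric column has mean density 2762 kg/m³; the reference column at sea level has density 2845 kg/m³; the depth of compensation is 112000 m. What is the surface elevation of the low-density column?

ρ_ref D = ρ (D + h) → h = D (ρ_ref − ρ)/ρ.
h = 112000 m × (2845 − 2762)/2762 = 3370 m.

3370 m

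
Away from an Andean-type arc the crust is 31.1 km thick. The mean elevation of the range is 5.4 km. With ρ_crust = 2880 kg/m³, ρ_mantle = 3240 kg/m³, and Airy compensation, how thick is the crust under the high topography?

Root depth r = h ρ_c / (ρ_m − ρ_c) = 5.4 km × 2880 / 360 = 43.2 km.
Total thickness = T + h + r = 31.1 km + 5.4 km + 43.2 km = 79.7 km.

79.7 km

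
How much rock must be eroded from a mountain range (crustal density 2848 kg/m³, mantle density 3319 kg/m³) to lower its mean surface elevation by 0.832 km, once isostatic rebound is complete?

Net drop Δ = e − u = e − e ρ_c/ρ_m = e (ρ_m − ρ_c)/ρ_m.
e = Δ ρ_m/(ρ_m − ρ_c) = 0.832 km × 3319/471 = 5.86 km.

5.86 km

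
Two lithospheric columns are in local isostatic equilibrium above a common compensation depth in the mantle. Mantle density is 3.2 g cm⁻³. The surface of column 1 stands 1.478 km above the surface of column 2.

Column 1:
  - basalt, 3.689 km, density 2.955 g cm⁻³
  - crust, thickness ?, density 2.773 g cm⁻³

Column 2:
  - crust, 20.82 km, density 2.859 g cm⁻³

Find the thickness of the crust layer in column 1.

25.6 km

Take the compensation level at the base of the deeper column (depth z_c below the surface of column 1) and equate Σ ρ_i t_i down to z_c; mantle fills any gap and the z_c terms cancel.
Column 1: 3.689×2.955 + x×2.773 + (z_c − 3.689 − x)×3.2
Column 2: 1.478×0 + 20.82×2.859 + (z_c − 1.478 − 20.82)×3.2
The z_c×3.2 term appears on both sides and cancels. Collect the known terms of each column as K = Σ(ρt)_known − 3.2 × (depth of known layers): K_1 = 10.900995 − 3.2×3.689 = −0.903805; K_2 = 59.52438 − 3.2×(1.478 + 20.82) = −11.82922.
Balance: K_1 − x×(3.2 − 2.773) = K_2, so x = (K_1 − K_2)/(3.2 − 2.773) = 10.9254/0.427 = 25.6 km.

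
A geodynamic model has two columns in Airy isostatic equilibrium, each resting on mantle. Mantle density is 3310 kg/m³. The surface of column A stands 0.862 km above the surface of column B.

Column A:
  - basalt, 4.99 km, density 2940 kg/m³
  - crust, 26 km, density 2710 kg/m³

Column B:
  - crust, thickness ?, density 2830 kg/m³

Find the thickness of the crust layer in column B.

Take the compensation level at the base of the deeper column (depth z_c below the surface of column A) and equate Σ ρ_i t_i down to z_c; mantle fills any gap and the z_c terms cancel.
Column A: 4.99×2940 + 26×2710 + (z_c − 30.99)×3310
Column B: 0.862×0 + x×2830 + (z_c − 0.862 − 0 − x)×3310
The z_c×3310 term appears on both sides and cancels. Collect the known terms of each column as K = Σ(ρt)_known − 3310 × (depth of known layers): K_A = 85130.6 − 3310×30.99 = −17446.3; K_B = 0 − 3310×(0.862 + 0) = −2853.22.
Balance: K_A = K_B − x×(3310 − 2830), so x = (K_B − K_A)/(3310 − 2830) = 14593.1/480 = 30.4 km.

30.4 km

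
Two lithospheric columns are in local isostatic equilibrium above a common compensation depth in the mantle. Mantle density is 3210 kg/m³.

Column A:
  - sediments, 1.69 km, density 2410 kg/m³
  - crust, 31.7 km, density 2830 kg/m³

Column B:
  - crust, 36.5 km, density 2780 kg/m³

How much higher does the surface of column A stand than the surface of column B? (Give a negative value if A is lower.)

For any compensation level in the mantle, the mantle terms cancel and isostasy reduces to e = (Σt_A − Σt_B) − (Σ(ρt)_A − Σ(ρt)_B) / ρ_m.
Σt_A = 33.39 km; Σt_B = 36.5 km; Σ(ρt)_A = 93783.9; Σ(ρt)_B = 101470 (in km·kg/m³).
e = (33.39 − 36.5) − (93783.9 − 101470) / 3210 = −0.716 km.

−0.716 km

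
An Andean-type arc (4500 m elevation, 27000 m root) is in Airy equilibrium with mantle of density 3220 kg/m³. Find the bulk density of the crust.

2760 kg/m³

ρ_c h = (ρ_m − ρ_c) r → ρ_c (h + r) = ρ_m r → ρ_c = ρ_m r / (h + r).
ρ_c = 3220 × 27000 m / (4500 m + 27000 m) = 2760 kg/m³.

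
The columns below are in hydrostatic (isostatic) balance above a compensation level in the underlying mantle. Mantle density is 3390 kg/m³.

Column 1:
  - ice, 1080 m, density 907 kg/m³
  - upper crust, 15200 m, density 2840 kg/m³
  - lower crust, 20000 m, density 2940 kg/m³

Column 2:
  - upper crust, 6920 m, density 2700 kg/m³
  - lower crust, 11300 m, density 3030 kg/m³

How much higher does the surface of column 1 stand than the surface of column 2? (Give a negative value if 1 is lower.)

3300 m

For any compensation level in the mantle, the mantle terms cancel and isostasy reduces to e = (Σt_1 − Σt_2) − (Σ(ρt)_1 − Σ(ρt)_2) / ρ_m.
Σt_1 = 36280 m; Σt_2 = 18220 m; Σ(ρt)_1 = 102947560; Σ(ρt)_2 = 52923000 (in m·kg/m³).
e = (36280 − 18220) − (102947560 − 52923000) / 3390 = 3300 m.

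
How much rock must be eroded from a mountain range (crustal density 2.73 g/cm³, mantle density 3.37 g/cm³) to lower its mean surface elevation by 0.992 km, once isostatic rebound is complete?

5.22 km

Net drop Δ = e − u = e − e ρ_c/ρ_m = e (ρ_m − ρ_c)/ρ_m.
e = Δ ρ_m/(ρ_m − ρ_c) = 0.992 km × 3.37/0.64 = 5.22 km.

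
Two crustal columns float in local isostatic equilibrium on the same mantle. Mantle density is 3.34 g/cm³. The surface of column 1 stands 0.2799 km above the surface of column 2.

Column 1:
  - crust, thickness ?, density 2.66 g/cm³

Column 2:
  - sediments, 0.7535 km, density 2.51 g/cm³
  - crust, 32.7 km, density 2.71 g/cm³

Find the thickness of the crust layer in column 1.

32.6 km

Take the compensation level at the base of the deeper column (depth z_c below the surface of column 1) and equate Σ ρ_i t_i down to z_c; mantle fills any gap and the z_c terms cancel.
Column 1: x×2.66 + (z_c − 0 − x)×3.34
Column 2: 0.2799×0 + 0.7535×2.51 + 32.7×2.71 + (z_c − 0.2799 − 33.4535)×3.34
The z_c×3.34 term appears on both sides and cancels. Collect the known terms of each column as K = Σ(ρt)_known − 3.34 × (depth of known layers): K_1 = 0 − 3.34×0 = 0; K_2 = 90.508285 − 3.34×(0.2799 + 33.4535) = −22.161271.
Balance: K_1 − x×(3.34 − 2.66) = K_2, so x = (K_1 − K_2)/(3.34 − 2.66) = 22.1613/0.68 = 32.6 km.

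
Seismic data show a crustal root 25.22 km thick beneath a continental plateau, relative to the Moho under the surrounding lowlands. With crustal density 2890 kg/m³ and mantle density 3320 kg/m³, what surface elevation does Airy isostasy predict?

3.75 km

Equating mass per unit area of the two columns: ρ_c h = (ρ_m − ρ_c) r.
h = r (ρ_m − ρ_c) / ρ_c = 25.22 km × (3320 − 2890) / 2890 = 3.75 km.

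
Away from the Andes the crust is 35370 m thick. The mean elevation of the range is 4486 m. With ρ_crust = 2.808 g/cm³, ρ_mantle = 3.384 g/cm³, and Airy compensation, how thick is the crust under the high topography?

61700 m

Root depth r = h ρ_c / (ρ_m − ρ_c) = 4486 m × 2.808 / 0.576 = 21870 m.
Total thickness = T + h + r = 35370 m + 4486 m + 21870 m = 61700 m.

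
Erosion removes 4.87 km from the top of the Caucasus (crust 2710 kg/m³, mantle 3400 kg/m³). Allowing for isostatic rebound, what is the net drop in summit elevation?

0.988 km

Rebound u = e ρ_c/ρ_m = 4.87 km × 2710/3400 = 3.882 km.
Net surface drop = e − u = 4.87 km − 3.882 km = e (ρ_m − ρ_c)/ρ_m = 0.988 km.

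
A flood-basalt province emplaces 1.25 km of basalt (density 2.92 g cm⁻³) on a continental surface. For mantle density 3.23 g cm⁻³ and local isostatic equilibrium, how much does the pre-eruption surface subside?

1.13 km

Subaerial loading: s = t ρ_load / ρ_m.
s = 1.25 km × 2.92/3.23 = 1.13 km.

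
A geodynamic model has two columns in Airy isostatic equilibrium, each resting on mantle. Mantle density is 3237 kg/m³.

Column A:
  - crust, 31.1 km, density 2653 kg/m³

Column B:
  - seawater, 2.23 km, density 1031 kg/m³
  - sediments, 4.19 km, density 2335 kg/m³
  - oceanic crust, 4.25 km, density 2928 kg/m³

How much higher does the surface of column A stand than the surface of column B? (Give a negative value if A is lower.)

For any compensation level in the mantle, the mantle terms cancel and isostasy reduces to e = (Σt_A − Σt_B) − (Σ(ρt)_A − Σ(ρt)_B) / ρ_m.
Σt_A = 31.1 km; Σt_B = 10.67 km; Σ(ρt)_A = 82508.3; Σ(ρt)_B = 24526.78 (in km·kg/m³).
e = (31.1 − 10.67) − (82508.3 − 24526.78) / 3237 = 2.52 km.

2.52 km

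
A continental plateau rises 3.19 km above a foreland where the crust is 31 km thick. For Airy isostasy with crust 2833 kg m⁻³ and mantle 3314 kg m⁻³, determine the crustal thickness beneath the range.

53 km

Root depth r = h ρ_c / (ρ_m − ρ_c) = 3.19 km × 2833 / 481 = 18.79 km.
Total thickness = T + h + r = 31 km + 3.19 km + 18.79 km = 53 km.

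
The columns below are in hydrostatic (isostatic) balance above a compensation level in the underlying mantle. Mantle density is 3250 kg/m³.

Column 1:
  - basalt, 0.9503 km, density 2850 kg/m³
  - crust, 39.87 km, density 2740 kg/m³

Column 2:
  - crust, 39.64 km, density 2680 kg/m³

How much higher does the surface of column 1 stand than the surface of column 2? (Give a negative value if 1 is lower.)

For any compensation level in the mantle, the mantle terms cancel and isostasy reduces to e = (Σt_1 − Σt_2) − (Σ(ρt)_1 − Σ(ρt)_2) / ρ_m.
Σt_1 = 40.8203 km; Σt_2 = 39.64 km; Σ(ρt)_1 = 111952.155; Σ(ρt)_2 = 106235.2 (in km·kg/m³).
e = (40.8203 − 39.64) − (111952.155 − 106235.2) / 3250 = −0.579 km.

−0.579 km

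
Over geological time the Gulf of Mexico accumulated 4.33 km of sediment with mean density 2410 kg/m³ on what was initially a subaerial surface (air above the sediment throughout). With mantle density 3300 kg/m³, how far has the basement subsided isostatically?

Subaerial load: s = t ρ_sed / ρ_m = 4.33 km × 2410/3300 = 3.16 km.

3.16 km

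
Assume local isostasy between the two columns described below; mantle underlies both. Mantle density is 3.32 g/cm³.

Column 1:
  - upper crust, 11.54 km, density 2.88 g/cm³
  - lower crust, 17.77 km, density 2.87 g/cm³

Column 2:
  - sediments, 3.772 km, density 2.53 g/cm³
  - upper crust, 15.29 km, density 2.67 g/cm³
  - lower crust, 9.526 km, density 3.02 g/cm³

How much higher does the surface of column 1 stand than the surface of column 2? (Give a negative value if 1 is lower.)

−0.814 km

For any compensation level in the mantle, the mantle terms cancel and isostasy reduces to e = (Σt_1 − Σt_2) − (Σ(ρt)_1 − Σ(ρt)_2) / ρ_m.
Σt_1 = 29.31 km; Σt_2 = 28.588 km; Σ(ρt)_1 = 84.2351; Σ(ρt)_2 = 79.13598 (in km·g/cm³).
e = (29.31 − 28.588) − (84.2351 − 79.13598) / 3.32 = −0.814 km.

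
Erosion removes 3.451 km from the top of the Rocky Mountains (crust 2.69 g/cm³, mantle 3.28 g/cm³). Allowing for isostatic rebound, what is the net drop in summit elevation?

0.621 km

Rebound u = e ρ_c/ρ_m = 3.451 km × 2.69/3.28 = 2.83 km.
Net surface drop = e − u = 3.451 km − 2.83 km = e (ρ_m − ρ_c)/ρ_m = 0.621 km.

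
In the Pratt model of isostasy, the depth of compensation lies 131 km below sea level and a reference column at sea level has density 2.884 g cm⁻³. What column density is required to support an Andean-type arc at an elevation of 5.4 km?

Pratt balance: ρ_ref D = ρ (D + h).
ρ = ρ_ref D/(D + h) = 2.884 × 131 km/(131 km + 5.4 km) = 2.77 g cm⁻³.

2.77 g cm⁻³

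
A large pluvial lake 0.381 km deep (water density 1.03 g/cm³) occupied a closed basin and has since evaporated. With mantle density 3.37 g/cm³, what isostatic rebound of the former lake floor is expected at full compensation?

u = d ρ_w/ρ_m = 0.381 km × 1.03/3.37 = 0.116 km.

0.116 km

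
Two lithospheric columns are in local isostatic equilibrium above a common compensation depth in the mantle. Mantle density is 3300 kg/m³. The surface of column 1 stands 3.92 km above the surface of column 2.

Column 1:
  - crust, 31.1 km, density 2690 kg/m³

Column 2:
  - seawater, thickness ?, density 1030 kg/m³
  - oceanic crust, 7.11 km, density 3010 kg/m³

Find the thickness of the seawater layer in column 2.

1.75 km

Take the compensation level at the base of the deeper column (depth z_c below the surface of column 1) and equate Σ ρ_i t_i down to z_c; mantle fills any gap and the z_c terms cancel.
Column 1: 31.1×2690 + (z_c − 31.1)×3300
Column 2: 3.92×0 + x×1030 + 7.11×3010 + (z_c − 3.92 − 7.11 − x)×3300
The z_c×3300 term appears on both sides and cancels. Collect the known terms of each column as K = Σ(ρt)_known − 3300 × (depth of known layers): K_1 = 83659 − 3300×31.1 = −18971; K_2 = 21401.1 − 3300×(3.92 + 7.11) = −14997.9.
Balance: K_1 = K_2 − x×(3300 − 1030), so x = (K_2 − K_1)/(3300 − 1030) = 3973.1/2270 = 1.75 km.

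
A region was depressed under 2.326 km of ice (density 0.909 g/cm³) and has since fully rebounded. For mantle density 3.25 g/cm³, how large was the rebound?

0.651 km

Removing the load lets mantle flow back in; uplift u satisfies ρ_ice t = ρ_m u.
u = t ρ_ice/ρ_m = 2.326 km × 0.909/3.25 = 0.651 km.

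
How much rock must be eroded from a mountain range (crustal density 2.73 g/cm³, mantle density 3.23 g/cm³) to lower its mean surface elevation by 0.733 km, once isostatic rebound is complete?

4.74 km

Net drop Δ = e − u = e − e ρ_c/ρ_m = e (ρ_m − ρ_c)/ρ_m.
e = Δ ρ_m/(ρ_m − ρ_c) = 0.733 km × 3.23/0.5 = 4.74 km.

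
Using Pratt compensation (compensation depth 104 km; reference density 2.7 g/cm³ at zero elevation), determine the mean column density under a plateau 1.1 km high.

Pratt balance: ρ_ref D = ρ (D + h).
ρ = ρ_ref D/(D + h) = 2.7 × 104 km/(104 km + 1.1 km) = 2.67 g/cm³.

2.67 g/cm³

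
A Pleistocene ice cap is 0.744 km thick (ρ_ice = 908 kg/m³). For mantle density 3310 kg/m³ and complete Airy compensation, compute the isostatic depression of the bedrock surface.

0.204 km

Equating mass per unit area of the two columns: the ice load ρ_ice t is balanced by mantle displaced below, ρ_m s.
s = t ρ_ice / ρ_m = 0.744 km × 908/3310 = 0.204 km.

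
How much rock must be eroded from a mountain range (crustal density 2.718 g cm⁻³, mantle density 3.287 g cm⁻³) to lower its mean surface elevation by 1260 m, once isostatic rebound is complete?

Net drop Δ = e − u = e − e ρ_c/ρ_m = e (ρ_m − ρ_c)/ρ_m.
e = Δ ρ_m/(ρ_m − ρ_c) = 1260 m × 3.287/0.569 = 7280 m.

7280 m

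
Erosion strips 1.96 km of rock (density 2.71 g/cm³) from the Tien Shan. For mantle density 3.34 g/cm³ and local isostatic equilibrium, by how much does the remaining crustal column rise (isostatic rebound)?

Unloading: uplift u = e ρ_c/ρ_m = 1.96 km × 2.71/3.34 = 1.59 km.

1.59 km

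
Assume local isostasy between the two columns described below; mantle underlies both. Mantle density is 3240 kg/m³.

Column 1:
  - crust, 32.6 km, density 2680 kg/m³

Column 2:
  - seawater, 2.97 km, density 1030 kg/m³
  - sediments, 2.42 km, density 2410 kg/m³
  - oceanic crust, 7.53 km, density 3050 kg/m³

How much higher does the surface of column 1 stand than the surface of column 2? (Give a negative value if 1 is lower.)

For any compensation level in the mantle, the mantle terms cancel and isostasy reduces to e = (Σt_1 − Σt_2) − (Σ(ρt)_1 − Σ(ρt)_2) / ρ_m.
Σt_1 = 32.6 km; Σt_2 = 12.92 km; Σ(ρt)_1 = 87368; Σ(ρt)_2 = 31857.8 (in km·kg/m³).
e = (32.6 − 12.92) − (87368 − 31857.8) / 3240 = 2.55 km.

2.55 km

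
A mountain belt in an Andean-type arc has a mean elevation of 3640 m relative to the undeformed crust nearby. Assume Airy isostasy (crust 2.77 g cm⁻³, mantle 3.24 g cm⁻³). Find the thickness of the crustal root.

By Archimedes' principle applied to the lithosphere: the weight of the topography is balanced by the buoyancy of the root, ρ_c h = (ρ_m − ρ_c) r.
r = h · ρ_c / (ρ_m − ρ_c) = 3640 m × 2.77 / (3.24 − 2.77) = 21500 m.

21500 m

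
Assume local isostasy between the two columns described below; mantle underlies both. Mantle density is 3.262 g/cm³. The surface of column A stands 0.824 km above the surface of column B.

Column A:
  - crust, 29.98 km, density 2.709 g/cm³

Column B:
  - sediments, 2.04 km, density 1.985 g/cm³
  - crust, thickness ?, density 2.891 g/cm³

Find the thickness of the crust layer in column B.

30.4 km

Take the compensation level at the base of the deeper column (depth z_c below the surface of column A) and equate Σ ρ_i t_i down to z_c; mantle fills any gap and the z_c terms cancel.
Column A: 29.98×2.709 + (z_c − 29.98)×3.262
Column B: 0.824×0 + 2.04×1.985 + x×2.891 + (z_c − 0.824 − 2.04 − x)×3.262
The z_c×3.262 term appears on both sides and cancels. Collect the known terms of each column as K = Σ(ρt)_known − 3.262 × (depth of known layers): K_A = 81.21582 − 3.262×29.98 = −16.57894; K_B = 4.0494 − 3.262×(0.824 + 2.04) = −5.292968.
Balance: K_A = K_B − x×(3.262 − 2.891), so x = (K_B − K_A)/(3.262 − 2.891) = 11.286/0.371 = 30.4 km.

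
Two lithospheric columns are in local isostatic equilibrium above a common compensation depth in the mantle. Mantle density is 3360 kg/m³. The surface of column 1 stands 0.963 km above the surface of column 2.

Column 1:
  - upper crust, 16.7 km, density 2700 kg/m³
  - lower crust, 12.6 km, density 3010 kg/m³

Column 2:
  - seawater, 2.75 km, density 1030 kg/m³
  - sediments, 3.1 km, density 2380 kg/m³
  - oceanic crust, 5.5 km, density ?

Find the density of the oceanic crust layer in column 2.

Take the compensation level at the base of the deeper column (depth z_c below the surface of column 1) and equate Σ ρ_i t_i down to z_c; mantle fills any gap and the z_c terms cancel.
Column 1: 16.7×2700 + 12.6×3010 + (z_c − 29.3)×3360
Column 2: 0.963×0 + 2.75×1030 + 3.1×2380 + 5.5×ρ + (z_c − 0.963 − 11.35)×3360
The z_c×3360 term appears on both sides and cancels. Collect the known terms of each column as K = Σ(ρt)_known − 3360 × (depth of known layers): K_1 = 83016 − 3360×29.3 = −15432; K_2 = 10210.5 − 3360×(0.963 + 11.35) = −31161.18.
Balance: K_1 = K_2 + 5.5×ρ, so ρ = (K_1 − K_2)/5.5 = 15729.2/5.5 = 2860 kg/m³.

2860 kg/m³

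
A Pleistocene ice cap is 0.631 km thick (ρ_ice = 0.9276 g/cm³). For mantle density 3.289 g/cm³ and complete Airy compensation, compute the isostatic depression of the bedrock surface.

In Airy isostatic equilibrium: the ice load ρ_ice t is balanced by mantle displaced below, ρ_m s.
s = t ρ_ice / ρ_m = 0.631 km × 0.9276/3.289 = 0.178 km.

0.178 km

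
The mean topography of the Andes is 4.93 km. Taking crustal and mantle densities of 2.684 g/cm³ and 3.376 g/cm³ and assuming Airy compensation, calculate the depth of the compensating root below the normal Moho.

19.1 km

In Airy isostatic equilibrium: the weight of the topography is balanced by the buoyancy of the root, ρ_c h = (ρ_m − ρ_c) r.
r = h · ρ_c / (ρ_m − ρ_c) = 4.93 km × 2.684 / (3.376 − 2.684) = 19.1 km.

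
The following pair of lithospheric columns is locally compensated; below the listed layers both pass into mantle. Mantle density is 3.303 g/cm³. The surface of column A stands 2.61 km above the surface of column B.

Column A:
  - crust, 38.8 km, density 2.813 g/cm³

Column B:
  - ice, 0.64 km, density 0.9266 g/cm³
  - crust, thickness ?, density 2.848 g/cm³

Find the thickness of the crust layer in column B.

19.5 km

Take the compensation level at the base of the deeper column (depth z_c below the surface of column A) and equate Σ ρ_i t_i down to z_c; mantle fills any gap and the z_c terms cancel.
Column A: 38.8×2.813 + (z_c − 38.8)×3.303
Column B: 2.61×0 + 0.64×0.9266 + x×2.848 + (z_c − 2.61 − 0.64 − x)×3.303
The z_c×3.303 term appears on both sides and cancels. Collect the known terms of each column as K = Σ(ρt)_known − 3.303 × (depth of known layers): K_A = 109.1444 − 3.303×38.8 = −19.012; K_B = 0.593024 − 3.303×(2.61 + 0.64) = −10.141726.
Balance: K_A = K_B − x×(3.303 − 2.848), so x = (K_B − K_A)/(3.303 − 2.848) = 8.87027/0.455 = 19.5 km.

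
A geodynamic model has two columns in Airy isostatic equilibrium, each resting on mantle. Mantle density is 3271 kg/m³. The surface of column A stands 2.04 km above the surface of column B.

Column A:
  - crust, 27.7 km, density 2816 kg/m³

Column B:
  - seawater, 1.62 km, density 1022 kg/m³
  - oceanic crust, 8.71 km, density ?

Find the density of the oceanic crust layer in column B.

3010 kg/m³

Take the compensation level at the base of the deeper column (depth z_c below the surface of column A) and equate Σ ρ_i t_i down to z_c; mantle fills any gap and the z_c terms cancel.
Column A: 27.7×2816 + (z_c − 27.7)×3271
Column B: 2.04×0 + 1.62×1022 + 8.71×ρ + (z_c − 2.04 − 10.33)×3271
The z_c×3271 term appears on both sides and cancels. Collect the known terms of each column as K = Σ(ρt)_known − 3271 × (depth of known layers): K_A = 78003.2 − 3271×27.7 = −12603.5; K_B = 1655.64 − 3271×(2.04 + 10.33) = −38806.63.
Balance: K_A = K_B + 8.71×ρ, so ρ = (K_A − K_B)/8.71 = 26203.1/8.71 = 3010 kg/m³.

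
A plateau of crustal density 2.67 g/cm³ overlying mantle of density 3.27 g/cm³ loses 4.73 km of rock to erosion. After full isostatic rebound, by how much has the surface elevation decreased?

0.868 km

Rebound u = e ρ_c/ρ_m = 4.73 km × 2.67/3.27 = 3.862 km.
Net surface drop = e − u = 4.73 km − 3.862 km = e (ρ_m − ρ_c)/ρ_m = 0.868 km.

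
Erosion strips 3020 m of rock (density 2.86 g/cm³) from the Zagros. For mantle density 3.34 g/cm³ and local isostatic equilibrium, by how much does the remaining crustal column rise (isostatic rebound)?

2590 m

Unloading: uplift u = e ρ_c/ρ_m = 3020 m × 2.86/3.34 = 2590 m.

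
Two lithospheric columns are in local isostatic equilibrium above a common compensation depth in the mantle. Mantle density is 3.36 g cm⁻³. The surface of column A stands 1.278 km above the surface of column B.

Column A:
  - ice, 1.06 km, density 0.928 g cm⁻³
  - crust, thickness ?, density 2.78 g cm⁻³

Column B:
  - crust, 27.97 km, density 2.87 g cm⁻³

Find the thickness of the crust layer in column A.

Take the compensation level at the base of the deeper column (depth z_c below the surface of column A) and equate Σ ρ_i t_i down to z_c; mantle fills any gap and the z_c terms cancel.
Column A: 1.06×0.928 + x×2.78 + (z_c − 1.06 − x)×3.36
Column B: 1.278×0 + 27.97×2.87 + (z_c − 1.278 − 27.97)×3.36
The z_c×3.36 term appears on both sides and cancels. Collect the known terms of each column as K = Σ(ρt)_known − 3.36 × (depth of known layers): K_A = 0.98368 − 3.36×1.06 = −2.57792; K_B = 80.2739 − 3.36×(1.278 + 27.97) = −17.99938.
Balance: K_A − x×(3.36 − 2.78) = K_B, so x = (K_A − K_B)/(3.36 − 2.78) = 15.4215/0.58 = 26.6 km.

26.6 km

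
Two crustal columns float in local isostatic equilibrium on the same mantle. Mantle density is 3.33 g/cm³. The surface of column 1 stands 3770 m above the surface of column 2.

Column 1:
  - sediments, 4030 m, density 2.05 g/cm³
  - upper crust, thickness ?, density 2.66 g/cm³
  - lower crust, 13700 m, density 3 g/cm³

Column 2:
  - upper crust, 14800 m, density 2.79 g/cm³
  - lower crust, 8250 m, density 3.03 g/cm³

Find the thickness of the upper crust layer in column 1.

19900 m

Take the compensation level at the base of the deeper column (depth z_c below the surface of column 1) and equate Σ ρ_i t_i down to z_c; mantle fills any gap and the z_c terms cancel.
Column 1: 4030×2.05 + x×2.66 + 13700×3 + (z_c − 17730 − x)×3.33
Column 2: 3770×0 + 14800×2.79 + 8250×3.03 + (z_c − 3770 − 23050)×3.33
The z_c×3.33 term appears on both sides and cancels. Collect the known terms of each column as K = Σ(ρt)_known − 3.33 × (depth of known layers): K_1 = 49361.5 − 3.33×17730 = −9679.4; K_2 = 66289.5 − 3.33×(3770 + 23050) = −23021.1.
Balance: K_1 − x×(3.33 − 2.66) = K_2, so x = (K_1 − K_2)/(3.33 − 2.66) = 13341.7/0.67 = 19900 m.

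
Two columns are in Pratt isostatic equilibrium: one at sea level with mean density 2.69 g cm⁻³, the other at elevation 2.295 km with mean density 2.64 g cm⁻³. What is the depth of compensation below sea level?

ρ_ref D = ρ (D + h) → D (ρ_ref − ρ) = ρ h.
D = ρ h/(ρ_ref − ρ) = 2.64 × 2.295 km/(2.69 − 2.64) = 121 km.

121 km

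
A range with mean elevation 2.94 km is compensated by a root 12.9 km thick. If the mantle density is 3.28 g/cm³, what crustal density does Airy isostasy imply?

ρ_c h = (ρ_m − ρ_c) r → ρ_c (h + r) = ρ_m r → ρ_c = ρ_m r / (h + r).
ρ_c = 3.28 × 12.9 km / (2.94 km + 12.9 km) = 2.67 g/cm³.

2.67 g/cm³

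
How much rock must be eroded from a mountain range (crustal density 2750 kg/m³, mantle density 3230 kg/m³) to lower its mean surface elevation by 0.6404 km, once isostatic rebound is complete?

Net drop Δ = e − u = e − e ρ_c/ρ_m = e (ρ_m − ρ_c)/ρ_m.
e = Δ ρ_m/(ρ_m − ρ_c) = 0.6404 km × 3230/480 = 4.31 km.

4.31 km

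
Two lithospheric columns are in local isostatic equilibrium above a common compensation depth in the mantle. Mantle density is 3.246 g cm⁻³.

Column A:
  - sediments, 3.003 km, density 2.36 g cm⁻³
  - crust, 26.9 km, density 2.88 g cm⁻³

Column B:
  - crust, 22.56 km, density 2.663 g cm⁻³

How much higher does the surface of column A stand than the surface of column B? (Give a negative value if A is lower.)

−0.199 km

For any compensation level in the mantle, the mantle terms cancel and isostasy reduces to e = (Σt_A − Σt_B) − (Σ(ρt)_A − Σ(ρt)_B) / ρ_m.
Σt_A = 29.903 km; Σt_B = 22.56 km; Σ(ρt)_A = 84.55908; Σ(ρt)_B = 60.07728 (in km·g cm⁻³).
e = (29.903 − 22.56) − (84.55908 − 60.07728) / 3.246 = −0.199 km.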